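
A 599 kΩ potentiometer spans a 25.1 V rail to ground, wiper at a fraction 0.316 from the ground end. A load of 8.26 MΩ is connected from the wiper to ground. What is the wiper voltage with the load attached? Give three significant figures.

V ≈ 7.81 V

The wiper splits the pot into (1−α)R = 409.7 kΩ above and αR = 189.3 kΩ below.
Lower section ‖ load = 185.0 kΩ.
V_wiper = 25.1 × 185.0/(409.7 + 185.0) = 7.81 V.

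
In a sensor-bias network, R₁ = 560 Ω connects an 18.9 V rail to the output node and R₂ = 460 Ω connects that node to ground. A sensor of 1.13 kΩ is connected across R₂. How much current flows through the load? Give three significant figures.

I_L ≈ 6.17 mA

R₂‖R_L = 326.9 Ω; V_out = 18.9 × 326.9/886.9 = 6.967 V.
I_L = V_out / R_L = 6.967 / 1.13 kΩ = 6.17 mA.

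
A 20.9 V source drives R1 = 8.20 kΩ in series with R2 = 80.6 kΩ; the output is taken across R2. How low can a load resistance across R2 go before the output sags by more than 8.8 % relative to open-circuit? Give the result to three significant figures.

Output resistance R_th = R1‖R2 = (8.20 × 80.6)/88.80 = 7.443 kΩ.
The fractional drop is R_th/(R_th + R_L); requiring this ≤ 0.0880 gives R_L ≥ R_th(1/0.0880 − 1) = 7.443 × 10.36 = 77.1 kΩ.

R_L(min) ≈ 77.1 kΩ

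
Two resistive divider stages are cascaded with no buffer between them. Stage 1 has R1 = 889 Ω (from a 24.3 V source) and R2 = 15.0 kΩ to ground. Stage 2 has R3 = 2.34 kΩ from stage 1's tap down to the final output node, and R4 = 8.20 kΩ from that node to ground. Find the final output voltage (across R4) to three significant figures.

V_out ≈ 16.5 V

Stage 2 presents R3+R4 = 10540 Ω as a load on stage 1's tap.
Stage 1's lower leg becomes R2‖(R3+R4) = 6190 Ω, so V_mid = 24.3 × 6190/7079 = 21.25 V.
Stage 2 is itself unloaded: V_out = V_mid × R4/(R3+R4) = 21.25 × 8200/10540 = 16.5 V.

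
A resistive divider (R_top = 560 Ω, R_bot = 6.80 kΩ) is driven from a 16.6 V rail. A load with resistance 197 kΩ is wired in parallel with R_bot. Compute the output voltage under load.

The load sits in parallel with R_bot: R_bot‖R_L = (6800 × 197000) / (6800 + 197000) = 6573 Ω.
V_out = 16.6 × 6573 / (560 + 6573) = 16.6 × 6573/7133 = 15.3 V.

V_out ≈ 15.3 V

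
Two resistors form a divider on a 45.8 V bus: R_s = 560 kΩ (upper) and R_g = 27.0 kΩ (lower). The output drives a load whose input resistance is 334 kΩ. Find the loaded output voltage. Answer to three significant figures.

V_out ≈ 1.96 V

The load sits in parallel with R_g: R_g‖R_L = (27.0 × 334) / (27.0 + 334) = 24.98 kΩ.
V_out = 45.8 × 24.98 / (560 + 24.98) = 45.8 × 24.98/585.0 = 1.96 V.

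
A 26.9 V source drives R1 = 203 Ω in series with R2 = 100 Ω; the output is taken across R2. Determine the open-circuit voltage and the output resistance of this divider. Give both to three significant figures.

V_th = 8.88 V, R_th = 67.0 Ω

V_th is the open-circuit tap voltage: 26.9 × 100/(203 + 100) = 8.88 V.
With the supply zeroed, R1 and R2 appear in parallel from the tap: R_th = R1‖R2 = (203 × 100)/303.0 = 67.0 Ω.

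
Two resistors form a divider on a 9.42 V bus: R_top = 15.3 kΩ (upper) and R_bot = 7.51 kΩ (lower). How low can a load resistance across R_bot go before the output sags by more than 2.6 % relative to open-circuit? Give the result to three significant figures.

Output resistance R_th = R_top‖R_bot = (15.3 × 7.51)/22.81 = 5.037 kΩ.
The fractional drop is R_th/(R_th + R_L); requiring this ≤ 0.0260 gives R_L ≥ R_th(1/0.0260 − 1) = 5.037 × 37.46 = 189 kΩ.

R_L(min) ≈ 189 kΩ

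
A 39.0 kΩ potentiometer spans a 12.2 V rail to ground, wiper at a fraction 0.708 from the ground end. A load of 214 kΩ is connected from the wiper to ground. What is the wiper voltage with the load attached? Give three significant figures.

The wiper splits the pot into (1−α)R = 11.39 kΩ above and αR = 27.61 kΩ below.
Lower section ‖ load = 24.46 kΩ.
V_wiper = 12.2 × 24.46/(11.39 + 24.46) = 8.32 V.

V ≈ 8.32 V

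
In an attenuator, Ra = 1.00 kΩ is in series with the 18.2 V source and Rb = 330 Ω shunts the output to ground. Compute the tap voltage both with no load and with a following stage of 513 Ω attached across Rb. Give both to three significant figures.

Open-circuit: V = 18.2 × 330/(1000 + 330) = 4.52 V.
With the load, Rb becomes Rb‖R_L = 200.8 Ω, so V = 18.2 × 200.8/1201 = 3.04 V.

Unloaded: 4.52 V; loaded: 3.04 V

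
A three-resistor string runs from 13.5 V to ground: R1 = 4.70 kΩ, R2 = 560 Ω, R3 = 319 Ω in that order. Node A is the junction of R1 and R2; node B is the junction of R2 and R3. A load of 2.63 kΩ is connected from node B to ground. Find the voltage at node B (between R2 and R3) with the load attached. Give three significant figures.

At node B, R3 is in parallel with the load: R3‖R_L = 284.5 Ω.
Below node A the resistance is R2 + (R3‖R_L) = 844.5 Ω, so V_A = 13.5 × 844.5/5544 = 2.056 V.
Then V_B = V_A × (R3‖R_L)/(R2 + R3‖R_L) = 2.056 × 284.5/844.5 = 0.693 V.

V ≈ 0.693 V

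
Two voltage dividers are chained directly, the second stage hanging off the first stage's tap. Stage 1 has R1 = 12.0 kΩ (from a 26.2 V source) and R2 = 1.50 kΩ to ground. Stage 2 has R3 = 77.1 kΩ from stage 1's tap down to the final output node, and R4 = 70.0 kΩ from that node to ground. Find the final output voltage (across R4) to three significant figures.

V_out ≈ 1.37 V

Stage 2 presents R3+R4 = 147.1 kΩ as a load on stage 1's tap.
Stage 1's lower leg becomes R2‖(R3+R4) = 1.485 kΩ, so V_mid = 26.2 × 1.485/13.48 = 2.885 V.
Stage 2 is itself unloaded: V_out = V_mid × R4/(R3+R4) = 2.885 × 70.0/147.1 = 1.37 V.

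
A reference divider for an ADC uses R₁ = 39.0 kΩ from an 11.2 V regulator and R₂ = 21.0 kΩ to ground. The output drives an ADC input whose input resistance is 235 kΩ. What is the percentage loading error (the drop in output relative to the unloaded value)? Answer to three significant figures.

The divider's output (Thévenin) resistance is R₁‖R₂ = 13.65 kΩ.
Fractional drop under load = R_th/(R_th + R_L) = 13.65 / (13.65 + 235) = 0.05490.
So the output falls by 5.49 %.

5.49 %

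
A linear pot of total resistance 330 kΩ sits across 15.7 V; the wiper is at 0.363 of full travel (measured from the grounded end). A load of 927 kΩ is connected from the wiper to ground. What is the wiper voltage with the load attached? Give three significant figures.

V ≈ 5.27 V

The wiper splits the pot into (1−α)R = 210.2 kΩ above and αR = 119.8 kΩ below.
Lower section ‖ load = 106.1 kΩ.
V_wiper = 15.7 × 106.1/(210.2 + 106.1) = 5.27 V.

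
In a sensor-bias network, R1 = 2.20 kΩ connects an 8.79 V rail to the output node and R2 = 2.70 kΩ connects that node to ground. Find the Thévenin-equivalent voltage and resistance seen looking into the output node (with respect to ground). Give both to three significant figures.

V_th is the open-circuit tap voltage: 8.79 × 2.70/(2.20 + 2.70) = 4.84 V.
With the supply zeroed, R1 and R2 appear in parallel from the tap: R_th = R1‖R2 = (2.20 × 2.70)/4.900 = 1.21 kΩ.

V_th = 4.84 V, R_th = 1.21 kΩ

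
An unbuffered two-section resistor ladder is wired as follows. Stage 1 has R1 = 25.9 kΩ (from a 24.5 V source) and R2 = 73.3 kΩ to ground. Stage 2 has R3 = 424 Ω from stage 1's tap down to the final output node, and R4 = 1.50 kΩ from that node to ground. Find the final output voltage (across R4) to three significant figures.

V_out ≈ 1.29 V

Stage 2 presents R3+R4 = 1924 Ω as a load on stage 1's tap.
Stage 1's lower leg becomes R2‖(R3+R4) = 1875 Ω, so V_mid = 24.5 × 1875/27770 = 1.654 V.
Stage 2 is itself unloaded: V_out = V_mid × R4/(R3+R4) = 1.654 × 1500/1924 = 1.29 V.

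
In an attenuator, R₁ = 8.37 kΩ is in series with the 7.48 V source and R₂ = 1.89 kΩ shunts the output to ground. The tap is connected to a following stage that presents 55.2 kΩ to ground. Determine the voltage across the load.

The load sits in parallel with R₂: R₂‖R_L = (1.89 × 55.2) / (1.89 + 55.2) = 1.827 kΩ.
V_out = 7.48 × 1.827 / (8.37 + 1.827) = 7.48 × 1.827/10.20 = 1.34 V.

V_out ≈ 1.34 V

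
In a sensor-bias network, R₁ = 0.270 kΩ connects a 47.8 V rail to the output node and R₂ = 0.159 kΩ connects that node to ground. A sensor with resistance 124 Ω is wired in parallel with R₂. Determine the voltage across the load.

The load sits in parallel with R₂: R₂‖R_L = (159 × 124) / (159 + 124) = 69.67 Ω.
V_out = 47.8 × 69.67 / (270 + 69.67) = 47.8 × 69.67/339.7 = 9.80 V.
(Unloaded it would have been 17.7 V.)

V_out ≈ 9.80 V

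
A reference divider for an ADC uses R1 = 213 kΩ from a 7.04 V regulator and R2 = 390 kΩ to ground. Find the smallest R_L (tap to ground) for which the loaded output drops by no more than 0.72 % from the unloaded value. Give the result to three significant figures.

Output resistance R_th = R1‖R2 = (213 × 390)/603.0 = 137.8 kΩ.
The fractional drop is R_th/(R_th + R_L); requiring this ≤ 0.00720 gives R_L ≥ R_th(1/0.00720 − 1) = 137.8 × 137.9 = 19.0 MΩ.

R_L(min) ≈ 19.0 MΩ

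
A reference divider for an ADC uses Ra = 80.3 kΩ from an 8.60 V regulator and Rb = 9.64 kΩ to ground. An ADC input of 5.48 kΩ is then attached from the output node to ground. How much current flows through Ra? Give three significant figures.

I ≈ 0.103 mA

Rb‖R_L = 3.494 kΩ, so the source sees Ra + Rb‖R_L = 83.79 kΩ.
I = 8.60 V / 83.79 kΩ = 0.103 mA.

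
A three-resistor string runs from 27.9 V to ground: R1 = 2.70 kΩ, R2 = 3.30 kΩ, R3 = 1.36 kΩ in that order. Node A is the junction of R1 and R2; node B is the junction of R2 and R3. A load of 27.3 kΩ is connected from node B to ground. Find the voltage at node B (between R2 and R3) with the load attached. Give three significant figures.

At node B, R3 is in parallel with the load: R3‖R_L = 1.295 kΩ.
Below node A the resistance is R2 + (R3‖R_L) = 4.595 kΩ, so V_A = 27.9 × 4.595/7.295 = 17.57 V.
Then V_B = V_A × (R3‖R_L)/(R2 + R3‖R_L) = 17.57 × 1.295/4.595 = 4.95 V.

V ≈ 4.95 V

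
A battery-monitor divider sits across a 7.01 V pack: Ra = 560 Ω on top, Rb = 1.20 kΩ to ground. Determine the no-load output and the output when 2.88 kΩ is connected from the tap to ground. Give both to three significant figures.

Unloaded: 4.78 V; loaded: 4.22 V

Open-circuit: V = 7.01 × 1200/(560 + 1200) = 4.78 V.
With the load, Rb becomes Rb‖R_L = 847.1 Ω, so V = 7.01 × 847.1/1407 = 4.22 V.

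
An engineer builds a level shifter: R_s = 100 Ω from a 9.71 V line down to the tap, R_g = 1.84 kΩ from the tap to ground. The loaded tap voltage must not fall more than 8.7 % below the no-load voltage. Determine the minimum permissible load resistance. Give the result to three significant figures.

Output resistance R_th = R_s‖R_g = (100 × 1840)/1940 = 94.85 Ω.
The fractional drop is R_th/(R_th + R_L); requiring this ≤ 0.0870 gives R_L ≥ R_th(1/0.0870 − 1) = 94.85 × 10.49 = 995 Ω.

R_L(min) ≈ 995 Ω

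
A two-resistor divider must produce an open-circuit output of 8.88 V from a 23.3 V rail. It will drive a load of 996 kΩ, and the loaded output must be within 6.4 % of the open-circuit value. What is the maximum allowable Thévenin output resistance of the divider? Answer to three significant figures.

R_th ≤ 68.1 kΩ

Loading drop = R_th/(R_th + R_L) ≤ 0.0640, so R_th ≤ R_L · ε/(1−ε) = 996 kΩ × 0.0640/0.9360 = 68.1 kΩ.
(Any R1, R2 with R2/(R1+R2) = 0.381 and R1‖R2 ≤ 68.1 kΩ will meet the spec.)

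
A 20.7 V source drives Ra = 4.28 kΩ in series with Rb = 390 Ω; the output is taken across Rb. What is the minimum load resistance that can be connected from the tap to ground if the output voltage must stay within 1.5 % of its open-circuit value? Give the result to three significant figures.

Output resistance R_th = Ra‖Rb = (4280 × 390)/4670 = 357.4 Ω.
The fractional drop is R_th/(R_th + R_L); requiring this ≤ 0.0150 gives R_L ≥ R_th(1/0.0150 − 1) = 357.4 × 65.67 = 23.5 kΩ.

R_L(min) ≈ 23.5 kΩ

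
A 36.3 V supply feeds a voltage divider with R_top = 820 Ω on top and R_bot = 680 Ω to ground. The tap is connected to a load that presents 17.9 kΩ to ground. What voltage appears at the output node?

V_out ≈ 16.1 V

The load sits in parallel with R_bot: R_bot‖R_L = (680 × 17900) / (680 + 17900) = 655.1 Ω.
V_out = 36.3 × 655.1 / (820 + 655.1) = 36.3 × 655.1/1475 = 16.1 V.
(Unloaded it would have been 16.5 V.)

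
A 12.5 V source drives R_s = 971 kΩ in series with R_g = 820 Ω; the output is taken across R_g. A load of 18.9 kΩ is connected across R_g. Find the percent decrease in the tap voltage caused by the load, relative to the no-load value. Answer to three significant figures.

4.15 %

The divider's output (Thévenin) resistance is R_s‖R_g = 819.3 Ω.
Fractional drop under load = R_th/(R_th + R_L) = 819.3 / (819.3 + 18900) = 0.04155.
So the output falls by 4.15 %.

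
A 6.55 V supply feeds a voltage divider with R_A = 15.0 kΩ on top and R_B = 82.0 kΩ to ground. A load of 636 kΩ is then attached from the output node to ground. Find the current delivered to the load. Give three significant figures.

I_L ≈ 8.54 µA

R_B‖R_L = 72.64 kΩ; V_out = 6.55 × 72.64/87.64 = 5.429 V.
I_L = V_out / R_L = 5.429 / 636 kΩ = 8.54 µA.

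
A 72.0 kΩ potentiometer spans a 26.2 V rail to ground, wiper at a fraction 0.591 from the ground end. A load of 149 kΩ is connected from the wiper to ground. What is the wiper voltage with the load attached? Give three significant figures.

The wiper splits the pot into (1−α)R = 29.45 kΩ above and αR = 42.55 kΩ below.
Lower section ‖ load = 33.10 kΩ.
V_wiper = 26.2 × 33.10/(29.45 + 33.10) = 13.9 V.

V ≈ 13.9 V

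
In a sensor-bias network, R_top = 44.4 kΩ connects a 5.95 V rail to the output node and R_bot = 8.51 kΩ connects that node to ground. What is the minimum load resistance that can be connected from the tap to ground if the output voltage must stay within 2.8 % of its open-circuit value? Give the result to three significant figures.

Output resistance R_th = R_top‖R_bot = (44.4 × 8.51)/52.91 = 7.141 kΩ.
The fractional drop is R_th/(R_th + R_L); requiring this ≤ 0.0280 gives R_L ≥ R_th(1/0.0280 − 1) = 7.141 × 34.71 = 248 kΩ.

R_L(min) ≈ 248 kΩ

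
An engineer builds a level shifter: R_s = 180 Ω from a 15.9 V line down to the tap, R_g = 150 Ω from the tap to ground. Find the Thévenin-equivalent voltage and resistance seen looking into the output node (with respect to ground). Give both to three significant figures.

V_th is the open-circuit tap voltage: 15.9 × 150/(180 + 150) = 7.23 V.
With the supply zeroed, R_s and R_g appear in parallel from the tap: R_th = R_s‖R_g = (180 × 150)/330.0 = 81.8 Ω.

V_th = 7.23 V, R_th = 81.8 Ω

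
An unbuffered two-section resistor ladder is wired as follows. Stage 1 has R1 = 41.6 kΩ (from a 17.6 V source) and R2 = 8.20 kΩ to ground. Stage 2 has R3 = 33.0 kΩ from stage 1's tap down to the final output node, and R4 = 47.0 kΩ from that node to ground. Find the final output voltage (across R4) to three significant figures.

V_out ≈ 1.57 V

Stage 2 presents R3+R4 = 80.00 kΩ as a load on stage 1's tap.
Stage 1's lower leg becomes R2‖(R3+R4) = 7.438 kΩ, so V_mid = 17.6 × 7.438/49.04 = 2.669 V.
Stage 2 is itself unloaded: V_out = V_mid × R4/(R3+R4) = 2.669 × 47.0/80.00 = 1.57 V.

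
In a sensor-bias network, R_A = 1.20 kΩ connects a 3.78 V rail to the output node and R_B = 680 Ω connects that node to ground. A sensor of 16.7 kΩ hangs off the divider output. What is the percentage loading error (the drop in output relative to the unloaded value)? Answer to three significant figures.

2.53 %

The divider's output (Thévenin) resistance is R_A‖R_B = 434.0 Ω.
Fractional drop under load = R_th/(R_th + R_L) = 434.0 / (434.0 + 16700) = 0.02533.
So the output falls by 2.53 %.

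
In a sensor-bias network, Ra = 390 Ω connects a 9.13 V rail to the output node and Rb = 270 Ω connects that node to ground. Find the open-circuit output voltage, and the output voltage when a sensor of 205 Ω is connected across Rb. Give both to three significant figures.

Unloaded: 3.74 V; loaded: 2.10 V

Open-circuit: V = 9.13 × 270/(390 + 270) = 3.74 V.
With the load, Rb becomes Rb‖R_L = 116.5 Ω, so V = 9.13 × 116.5/506.5 = 2.10 V.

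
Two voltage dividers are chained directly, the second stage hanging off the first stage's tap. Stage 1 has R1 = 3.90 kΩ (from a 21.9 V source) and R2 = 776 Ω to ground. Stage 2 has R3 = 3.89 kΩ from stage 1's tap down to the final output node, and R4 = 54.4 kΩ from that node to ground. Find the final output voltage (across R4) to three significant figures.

Stage 2 presents R3+R4 = 58290 Ω as a load on stage 1's tap.
Stage 1's lower leg becomes R2‖(R3+R4) = 765.8 Ω, so V_mid = 21.9 × 765.8/4666 = 3.594 V.
Stage 2 is itself unloaded: V_out = V_mid × R4/(R3+R4) = 3.594 × 54400/58290 = 3.35 V.

V_out ≈ 3.35 V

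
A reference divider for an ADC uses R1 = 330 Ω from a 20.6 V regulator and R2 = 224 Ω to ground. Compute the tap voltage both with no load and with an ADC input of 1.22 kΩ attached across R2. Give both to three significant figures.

Open-circuit: V = 20.6 × 224/(330 + 224) = 8.33 V.
With the load, R2 becomes R2‖R_L = 189.3 Ω, so V = 20.6 × 189.3/519.3 = 7.51 V.

Unloaded: 8.33 V; loaded: 7.51 V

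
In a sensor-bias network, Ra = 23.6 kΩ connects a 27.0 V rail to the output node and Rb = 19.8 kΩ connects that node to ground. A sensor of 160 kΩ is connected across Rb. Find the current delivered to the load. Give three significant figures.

Rb‖R_L = 17.62 kΩ; V_out = 27.0 × 17.62/41.22 = 11.54 V.
I_L = V_out / R_L = 11.54 / 160 kΩ = 0.0721 mA.

I_L ≈ 0.0721 mA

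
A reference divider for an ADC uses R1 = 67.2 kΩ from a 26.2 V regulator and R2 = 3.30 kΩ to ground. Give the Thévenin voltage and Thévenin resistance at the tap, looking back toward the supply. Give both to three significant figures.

V_th = 1.23 V, R_th = 3.15 kΩ

V_th is the open-circuit tap voltage: 26.2 × 3.30/(67.2 + 3.30) = 1.23 V.
With the supply zeroed, R1 and R2 appear in parallel from the tap: R_th = R1‖R2 = (67.2 × 3.30)/70.50 = 3.15 kΩ.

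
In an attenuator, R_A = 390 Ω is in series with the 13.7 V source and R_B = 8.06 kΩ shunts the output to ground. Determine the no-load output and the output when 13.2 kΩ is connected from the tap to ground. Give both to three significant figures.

Open-circuit: V = 13.7 × 8060/(390 + 8060) = 13.1 V.
With the load, R_B becomes R_B‖R_L = 5004 Ω, so V = 13.7 × 5004/5394 = 12.7 V.

Unloaded: 13.1 V; loaded: 12.7 V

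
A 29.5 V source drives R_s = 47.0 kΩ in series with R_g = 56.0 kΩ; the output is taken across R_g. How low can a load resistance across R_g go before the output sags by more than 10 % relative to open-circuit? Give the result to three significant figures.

Output resistance R_th = R_s‖R_g = (47.0 × 56.0)/103.0 = 25.55 kΩ.
The fractional drop is R_th/(R_th + R_L); requiring this ≤ 0.100 gives R_L ≥ R_th(1/0.100 − 1) = 25.55 × 9.000 = 230 kΩ.

R_L(min) ≈ 230 kΩ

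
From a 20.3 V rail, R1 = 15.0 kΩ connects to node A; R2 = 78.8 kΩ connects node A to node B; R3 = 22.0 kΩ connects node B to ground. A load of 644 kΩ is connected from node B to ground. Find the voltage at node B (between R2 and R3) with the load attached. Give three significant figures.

At node B, R3 is in parallel with the load: R3‖R_L = 21.27 kΩ.
Below node A the resistance is R2 + (R3‖R_L) = 100.1 kΩ, so V_A = 20.3 × 100.1/115.1 = 17.65 V.
Then V_B = V_A × (R3‖R_L)/(R2 + R3‖R_L) = 17.65 × 21.27/100.1 = 3.75 V.

V ≈ 3.75 V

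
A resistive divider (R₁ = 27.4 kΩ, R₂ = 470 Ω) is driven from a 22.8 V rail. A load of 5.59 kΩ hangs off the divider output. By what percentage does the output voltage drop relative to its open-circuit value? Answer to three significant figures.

The divider's output (Thévenin) resistance is R₁‖R₂ = 462.1 Ω.
Fractional drop under load = R_th/(R_th + R_L) = 462.1 / (462.1 + 5590) = 0.07635.
So the output falls by 7.63 %.

7.63 %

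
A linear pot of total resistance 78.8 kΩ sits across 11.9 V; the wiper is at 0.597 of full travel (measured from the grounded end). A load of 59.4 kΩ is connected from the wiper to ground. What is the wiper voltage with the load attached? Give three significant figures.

V ≈ 5.39 V

The wiper splits the pot into (1−α)R = 31.76 kΩ above and αR = 47.04 kΩ below.
Lower section ‖ load = 26.25 kΩ.
V_wiper = 11.9 × 26.25/(31.76 + 26.25) = 5.39 V.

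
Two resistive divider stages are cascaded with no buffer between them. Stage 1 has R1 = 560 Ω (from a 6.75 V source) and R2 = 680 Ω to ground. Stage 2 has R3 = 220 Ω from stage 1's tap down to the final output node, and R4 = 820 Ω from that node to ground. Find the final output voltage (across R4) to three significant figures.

V_out ≈ 2.25 V

Stage 2 presents R3+R4 = 1040 Ω as a load on stage 1's tap.
Stage 1's lower leg becomes R2‖(R3+R4) = 411.2 Ω, so V_mid = 6.75 × 411.2/971.2 = 2.858 V.
Stage 2 is itself unloaded: V_out = V_mid × R4/(R3+R4) = 2.858 × 820/1040 = 2.25 V.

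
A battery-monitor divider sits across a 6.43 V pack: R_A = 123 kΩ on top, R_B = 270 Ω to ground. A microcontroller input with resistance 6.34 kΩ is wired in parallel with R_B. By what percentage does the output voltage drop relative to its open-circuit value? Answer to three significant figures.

4.08 %

The divider's output (Thévenin) resistance is R_A‖R_B = 269.4 Ω.
Fractional drop under load = R_th/(R_th + R_L) = 269.4 / (269.4 + 6340) = 0.04076.
So the output falls by 4.08 %.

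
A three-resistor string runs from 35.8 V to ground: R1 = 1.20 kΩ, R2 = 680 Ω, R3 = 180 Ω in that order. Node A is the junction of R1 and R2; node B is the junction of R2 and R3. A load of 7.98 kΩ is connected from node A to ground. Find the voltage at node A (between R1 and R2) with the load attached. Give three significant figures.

V ≈ 14.1 V

Below node A the series string R2+R3 = 860.0 Ω sits in parallel with the 7980 Ω load: 776.3 Ω.
V_A = 35.8 × 776.3/(1200 + 776.3) = 14.1 V.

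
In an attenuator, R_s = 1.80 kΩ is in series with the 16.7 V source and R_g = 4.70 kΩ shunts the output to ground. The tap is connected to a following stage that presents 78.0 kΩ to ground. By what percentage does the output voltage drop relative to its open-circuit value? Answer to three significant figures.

1.64 %

The divider's output (Thévenin) resistance is R_s‖R_g = 1.302 kΩ.
Fractional drop under load = R_th/(R_th + R_L) = 1.302 / (1.302 + 78.0) = 0.01641.
So the output falls by 1.64 %.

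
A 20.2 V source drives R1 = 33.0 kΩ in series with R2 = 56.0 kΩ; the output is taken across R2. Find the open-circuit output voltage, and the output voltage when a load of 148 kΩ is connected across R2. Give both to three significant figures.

Open-circuit: V = 20.2 × 56.0/(33.0 + 56.0) = 12.7 V.
With the load, R2 becomes R2‖R_L = 40.63 kΩ, so V = 20.2 × 40.63/73.63 = 11.1 V.

Unloaded: 12.7 V; loaded: 11.1 V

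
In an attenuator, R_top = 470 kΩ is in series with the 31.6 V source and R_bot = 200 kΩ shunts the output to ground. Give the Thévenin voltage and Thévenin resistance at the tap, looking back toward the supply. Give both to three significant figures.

V_th is the open-circuit tap voltage: 31.6 × 200/(470 + 200) = 9.43 V.
With the supply zeroed, R_top and R_bot appear in parallel from the tap: R_th = R_top‖R_bot = (470 × 200)/670.0 = 140 kΩ.

V_th = 9.43 V, R_th = 140 kΩ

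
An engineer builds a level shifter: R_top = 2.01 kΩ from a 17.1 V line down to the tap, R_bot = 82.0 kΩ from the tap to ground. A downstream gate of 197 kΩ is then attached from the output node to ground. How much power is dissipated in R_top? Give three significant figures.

Total resistance from the source is R_top + (R_bot‖R_L) = 59.91 kΩ, so I = 17.1/59.91 kΩ = 0.2854 mA.
P = I²·R_top = (0.2854 mA)² × 2.01 kΩ = 0.164 mW.

P ≈ 0.164 mW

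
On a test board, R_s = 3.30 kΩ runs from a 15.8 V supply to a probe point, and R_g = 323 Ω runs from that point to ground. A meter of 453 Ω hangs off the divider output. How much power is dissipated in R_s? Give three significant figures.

P ≈ 67.7 mW

Total resistance from the source is R_s + (R_g‖R_L) = 3489 Ω, so I = 15.8/3489 Ω = 4.529 mA.
P = I²·R_s = (4.529 mA)² × 3.30 kΩ = 67.7 mW.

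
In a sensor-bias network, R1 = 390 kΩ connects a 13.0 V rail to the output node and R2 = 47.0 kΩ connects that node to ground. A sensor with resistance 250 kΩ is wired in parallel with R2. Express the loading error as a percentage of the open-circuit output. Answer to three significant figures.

The divider's output (Thévenin) resistance is R1‖R2 = 41.95 kΩ.
Fractional drop under load = R_th/(R_th + R_L) = 41.95 / (41.95 + 250) = 0.1437.
So the output falls by 14.4 %.

14.4 %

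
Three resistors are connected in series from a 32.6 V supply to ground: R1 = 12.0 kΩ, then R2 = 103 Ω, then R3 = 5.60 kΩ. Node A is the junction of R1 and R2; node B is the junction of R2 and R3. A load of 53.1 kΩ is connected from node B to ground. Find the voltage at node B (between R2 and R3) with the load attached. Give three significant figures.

V ≈ 9.62 V

At node B, R3 is in parallel with the load: R3‖R_L = 5066 Ω.
Below node A the resistance is R2 + (R3‖R_L) = 5169 Ω, so V_A = 32.6 × 5169/17170 = 9.814 V.
Then V_B = V_A × (R3‖R_L)/(R2 + R3‖R_L) = 9.814 × 5066/5169 = 9.62 V.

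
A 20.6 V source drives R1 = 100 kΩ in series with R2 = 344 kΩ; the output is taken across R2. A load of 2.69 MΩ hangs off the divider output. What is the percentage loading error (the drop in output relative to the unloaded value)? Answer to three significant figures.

The divider's output (Thévenin) resistance is R1‖R2 = 77.48 kΩ.
Fractional drop under load = R_th/(R_th + R_L) = 77.48 / (77.48 + 2690) = 0.02800.
So the output falls by 2.80 %.

2.80 %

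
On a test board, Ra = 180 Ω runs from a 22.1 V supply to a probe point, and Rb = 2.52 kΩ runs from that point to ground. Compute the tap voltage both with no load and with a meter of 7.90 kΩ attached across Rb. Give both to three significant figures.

Unloaded: 20.6 V; loaded: 20.2 V

Open-circuit: V = 22.1 × 2520/(180 + 2520) = 20.6 V.
With the load, Rb becomes Rb‖R_L = 1911 Ω, so V = 22.1 × 1911/2091 = 20.2 V.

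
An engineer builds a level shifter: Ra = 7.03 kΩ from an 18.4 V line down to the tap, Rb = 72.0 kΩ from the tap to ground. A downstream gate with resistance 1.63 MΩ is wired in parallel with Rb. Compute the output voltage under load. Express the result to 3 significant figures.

V_out ≈ 16.7 V

The load sits in parallel with Rb: Rb‖R_L = (72.0 × 1630) / (72.0 + 1630) = 68.95 kΩ.
V_out = 18.4 × 68.95 / (7.03 + 68.95) = 18.4 × 68.95/75.98 = 16.7 V.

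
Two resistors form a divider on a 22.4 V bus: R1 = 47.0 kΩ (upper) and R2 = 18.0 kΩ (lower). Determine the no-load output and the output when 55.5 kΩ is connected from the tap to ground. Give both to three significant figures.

Unloaded: 6.20 V; loaded: 5.02 V

Open-circuit: V = 22.4 × 18.0/(47.0 + 18.0) = 6.20 V.
With the load, R2 becomes R2‖R_L = 13.59 kΩ, so V = 22.4 × 13.59/60.59 = 5.02 V.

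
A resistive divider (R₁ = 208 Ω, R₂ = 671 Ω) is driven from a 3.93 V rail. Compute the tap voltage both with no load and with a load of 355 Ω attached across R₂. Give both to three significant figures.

Open-circuit: V = 3.93 × 671/(208 + 671) = 3.00 V.
With the load, R₂ becomes R₂‖R_L = 232.2 Ω, so V = 3.93 × 232.2/440.2 = 2.07 V.

Unloaded: 3.00 V; loaded: 2.07 V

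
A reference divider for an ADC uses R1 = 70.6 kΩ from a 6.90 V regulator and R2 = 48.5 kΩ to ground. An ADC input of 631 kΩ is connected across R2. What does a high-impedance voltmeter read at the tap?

V_out ≈ 2.69 V

The load sits in parallel with R2: R2‖R_L = (48.5 × 631) / (48.5 + 631) = 45.04 kΩ.
V_out = 6.90 × 45.04 / (70.6 + 45.04) = 6.90 × 45.04/115.6 = 2.69 V.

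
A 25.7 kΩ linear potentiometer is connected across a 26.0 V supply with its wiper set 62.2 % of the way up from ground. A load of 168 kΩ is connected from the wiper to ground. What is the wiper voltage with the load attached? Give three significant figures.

The wiper splits the pot into (1−α)R = 9.715 kΩ above and αR = 15.99 kΩ below.
Lower section ‖ load = 14.60 kΩ.
V_wiper = 26.0 × 14.60/(9.715 + 14.60) = 15.6 V.

V ≈ 15.6 V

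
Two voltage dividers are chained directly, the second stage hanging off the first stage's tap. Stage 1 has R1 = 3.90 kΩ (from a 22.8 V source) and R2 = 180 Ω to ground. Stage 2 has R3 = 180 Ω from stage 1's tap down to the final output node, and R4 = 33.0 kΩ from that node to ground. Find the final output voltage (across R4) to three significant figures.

Stage 2 presents R3+R4 = 33180 Ω as a load on stage 1's tap.
Stage 1's lower leg becomes R2‖(R3+R4) = 179.0 Ω, so V_mid = 22.8 × 179.0/4079 = 1.001 V.
Stage 2 is itself unloaded: V_out = V_mid × R4/(R3+R4) = 1.001 × 33000/33180 = 0.995 V.

V_out ≈ 0.995 V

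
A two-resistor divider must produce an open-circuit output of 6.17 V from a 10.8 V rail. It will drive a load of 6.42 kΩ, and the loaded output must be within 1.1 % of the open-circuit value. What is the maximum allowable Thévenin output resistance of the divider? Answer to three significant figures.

R_th ≤ 71.4 Ω

Loading drop = R_th/(R_th + R_L) ≤ 0.0110, so R_th ≤ R_L · ε/(1−ε) = 6.42 kΩ × 0.0110/0.9890 = 71.4 Ω.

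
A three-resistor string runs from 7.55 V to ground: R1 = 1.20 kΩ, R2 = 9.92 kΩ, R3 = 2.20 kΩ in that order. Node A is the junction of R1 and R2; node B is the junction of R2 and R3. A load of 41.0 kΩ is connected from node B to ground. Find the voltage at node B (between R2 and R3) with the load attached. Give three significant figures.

At node B, R3 is in parallel with the load: R3‖R_L = 2.088 kΩ.
Below node A the resistance is R2 + (R3‖R_L) = 12.01 kΩ, so V_A = 7.55 × 12.01/13.21 = 6.864 V.
Then V_B = V_A × (R3‖R_L)/(R2 + R3‖R_L) = 6.864 × 2.088/12.01 = 1.19 V.

V ≈ 1.19 V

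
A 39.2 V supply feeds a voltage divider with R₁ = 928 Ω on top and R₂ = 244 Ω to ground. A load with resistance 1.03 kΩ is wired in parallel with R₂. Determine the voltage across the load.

V_out ≈ 6.87 V

The load sits in parallel with R₂: R₂‖R_L = (244 × 1030) / (244 + 1030) = 197.3 Ω.
V_out = 39.2 × 197.3 / (928 + 197.3) = 39.2 × 197.3/1125 = 6.87 V.
(Unloaded it would have been 8.16 V.)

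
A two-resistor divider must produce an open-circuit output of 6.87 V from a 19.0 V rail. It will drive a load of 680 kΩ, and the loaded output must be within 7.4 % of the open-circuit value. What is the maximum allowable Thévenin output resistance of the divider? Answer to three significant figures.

R_th ≤ 54.3 kΩ

Loading drop = R_th/(R_th + R_L) ≤ 0.0740, so R_th ≤ R_L · ε/(1−ε) = 680 kΩ × 0.0740/0.9260 = 54.3 kΩ.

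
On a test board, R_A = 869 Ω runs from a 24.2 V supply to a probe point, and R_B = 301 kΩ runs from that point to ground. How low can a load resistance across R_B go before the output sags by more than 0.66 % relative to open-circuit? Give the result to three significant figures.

R_L(min) ≈ 130 kΩ

Output resistance R_th = R_A‖R_B = (869 × 301000)/301900 = 866.5 Ω.
The fractional drop is R_th/(R_th + R_L); requiring this ≤ 0.00660 gives R_L ≥ R_th(1/0.00660 − 1) = 866.5 × 150.5 = 130 kΩ.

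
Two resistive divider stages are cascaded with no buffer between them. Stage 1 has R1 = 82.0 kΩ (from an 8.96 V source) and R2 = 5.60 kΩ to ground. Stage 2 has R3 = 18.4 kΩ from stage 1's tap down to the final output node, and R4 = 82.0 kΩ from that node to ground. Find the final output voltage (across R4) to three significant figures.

V_out ≈ 0.445 V

Stage 2 presents R3+R4 = 100.4 kΩ as a load on stage 1's tap.
Stage 1's lower leg becomes R2‖(R3+R4) = 5.304 kΩ, so V_mid = 8.96 × 5.304/87.30 = 0.5444 V.
Stage 2 is itself unloaded: V_out = V_mid × R4/(R3+R4) = 0.5444 × 82.0/100.4 = 0.445 V.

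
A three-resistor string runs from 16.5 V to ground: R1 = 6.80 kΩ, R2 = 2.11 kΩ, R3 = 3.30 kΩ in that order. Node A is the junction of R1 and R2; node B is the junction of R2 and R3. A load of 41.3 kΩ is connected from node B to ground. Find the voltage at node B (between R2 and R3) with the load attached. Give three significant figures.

At node B, R3 is in parallel with the load: R3‖R_L = 3.056 kΩ.
Below node A the resistance is R2 + (R3‖R_L) = 5.166 kΩ, so V_A = 16.5 × 5.166/11.97 = 7.123 V.
Then V_B = V_A × (R3‖R_L)/(R2 + R3‖R_L) = 7.123 × 3.056/5.166 = 4.21 V.

V ≈ 4.21 V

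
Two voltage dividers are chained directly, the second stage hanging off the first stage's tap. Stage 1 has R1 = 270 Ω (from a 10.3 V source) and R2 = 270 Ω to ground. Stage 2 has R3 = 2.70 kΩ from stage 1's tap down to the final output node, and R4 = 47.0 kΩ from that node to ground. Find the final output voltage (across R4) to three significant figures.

V_out ≈ 4.86 V

Stage 2 presents R3+R4 = 49700 Ω as a load on stage 1's tap.
Stage 1's lower leg becomes R2‖(R3+R4) = 268.5 Ω, so V_mid = 10.3 × 268.5/538.5 = 5.136 V.
Stage 2 is itself unloaded: V_out = V_mid × R4/(R3+R4) = 5.136 × 47000/49700 = 4.86 V.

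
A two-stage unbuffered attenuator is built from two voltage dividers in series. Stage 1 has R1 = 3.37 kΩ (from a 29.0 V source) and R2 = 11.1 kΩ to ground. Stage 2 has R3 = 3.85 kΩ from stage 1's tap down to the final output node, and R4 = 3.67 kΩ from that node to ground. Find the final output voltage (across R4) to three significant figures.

V_out ≈ 8.08 V

Stage 2 presents R3+R4 = 7.520 kΩ as a load on stage 1's tap.
Stage 1's lower leg becomes R2‖(R3+R4) = 4.483 kΩ, so V_mid = 29.0 × 4.483/7.853 = 16.55 V.
Stage 2 is itself unloaded: V_out = V_mid × R4/(R3+R4) = 16.55 × 3.67/7.520 = 8.08 V.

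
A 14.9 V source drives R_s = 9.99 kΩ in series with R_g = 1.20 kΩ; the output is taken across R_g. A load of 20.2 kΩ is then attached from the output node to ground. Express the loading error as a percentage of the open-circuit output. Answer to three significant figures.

5.04 %

The divider's output (Thévenin) resistance is R_s‖R_g = 1.071 kΩ.
Fractional drop under load = R_th/(R_th + R_L) = 1.071 / (1.071 + 20.2) = 0.05036.
So the output falls by 5.04 %.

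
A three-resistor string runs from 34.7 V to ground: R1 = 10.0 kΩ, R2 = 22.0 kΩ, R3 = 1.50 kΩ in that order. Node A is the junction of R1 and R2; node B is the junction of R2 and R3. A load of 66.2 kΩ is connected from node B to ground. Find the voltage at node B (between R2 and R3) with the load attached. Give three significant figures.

At node B, R3 is in parallel with the load: R3‖R_L = 1.467 kΩ.
Below node A the resistance is R2 + (R3‖R_L) = 23.47 kΩ, so V_A = 34.7 × 23.47/33.47 = 24.33 V.
Then V_B = V_A × (R3‖R_L)/(R2 + R3‖R_L) = 24.33 × 1.467/23.47 = 1.52 V.

V ≈ 1.52 V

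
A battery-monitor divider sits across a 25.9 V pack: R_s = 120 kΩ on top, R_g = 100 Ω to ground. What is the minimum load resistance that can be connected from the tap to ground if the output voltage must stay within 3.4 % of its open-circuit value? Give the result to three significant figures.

R_L(min) ≈ 2.84 kΩ

Output resistance R_th = R_s‖R_g = (120000 × 100)/120100 = 99.92 Ω.
The fractional drop is R_th/(R_th + R_L); requiring this ≤ 0.0340 gives R_L ≥ R_th(1/0.0340 − 1) = 99.92 × 28.41 = 2.84 kΩ.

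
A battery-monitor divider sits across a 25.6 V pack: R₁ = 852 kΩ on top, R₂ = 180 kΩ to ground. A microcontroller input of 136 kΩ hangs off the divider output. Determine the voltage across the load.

V_out ≈ 2.13 V

The load sits in parallel with R₂: R₂‖R_L = (180 × 136) / (180 + 136) = 77.47 kΩ.
V_out = 25.6 × 77.47 / (852 + 77.47) = 25.6 × 77.47/929.5 = 2.13 V.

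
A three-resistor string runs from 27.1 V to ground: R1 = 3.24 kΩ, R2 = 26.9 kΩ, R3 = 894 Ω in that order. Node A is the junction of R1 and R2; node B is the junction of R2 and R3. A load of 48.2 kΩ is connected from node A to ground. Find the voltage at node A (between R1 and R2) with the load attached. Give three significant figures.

Below node A the series string R2+R3 = 27790 Ω sits in parallel with the 48200 Ω load: 17630 Ω.
V_A = 27.1 × 17630/(3240 + 17630) = 22.9 V.

V ≈ 22.9 V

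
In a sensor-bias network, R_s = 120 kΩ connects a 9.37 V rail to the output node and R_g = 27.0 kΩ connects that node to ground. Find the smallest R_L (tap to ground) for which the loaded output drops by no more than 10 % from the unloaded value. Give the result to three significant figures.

R_L(min) ≈ 198 kΩ

Output resistance R_th = R_s‖R_g = (120 × 27.0)/147.0 = 22.04 kΩ.
The fractional drop is R_th/(R_th + R_L); requiring this ≤ 0.100 gives R_L ≥ R_th(1/0.100 − 1) = 22.04 × 9.000 = 198 kΩ.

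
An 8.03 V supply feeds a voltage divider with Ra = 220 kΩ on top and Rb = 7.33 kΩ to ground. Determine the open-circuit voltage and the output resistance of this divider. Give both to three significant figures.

V_th = 0.259 V, R_th = 7.09 kΩ

V_th is the open-circuit tap voltage: 8.03 × 7.33/(220 + 7.33) = 0.259 V.
With the supply zeroed, Ra and Rb appear in parallel from the tap: R_th = Ra‖Rb = (220 × 7.33)/227.3 = 7.09 kΩ.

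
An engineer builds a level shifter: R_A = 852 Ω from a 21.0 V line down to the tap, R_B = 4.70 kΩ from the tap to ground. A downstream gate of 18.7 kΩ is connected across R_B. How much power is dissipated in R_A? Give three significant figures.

P ≈ 17.7 mW

Total resistance from the source is R_A + (R_B‖R_L) = 4608 Ω, so I = 21.0/4608 Ω = 4.557 mA.
P = I²·R_A = (4.557 mA)² × 852 Ω = 17.7 mW.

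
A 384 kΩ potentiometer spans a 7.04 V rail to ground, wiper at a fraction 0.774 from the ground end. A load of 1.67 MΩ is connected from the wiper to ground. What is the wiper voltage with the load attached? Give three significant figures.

The wiper splits the pot into (1−α)R = 86.78 kΩ above and αR = 297.2 kΩ below.
Lower section ‖ load = 252.3 kΩ.
V_wiper = 7.04 × 252.3/(86.78 + 252.3) = 5.24 V.

V ≈ 5.24 V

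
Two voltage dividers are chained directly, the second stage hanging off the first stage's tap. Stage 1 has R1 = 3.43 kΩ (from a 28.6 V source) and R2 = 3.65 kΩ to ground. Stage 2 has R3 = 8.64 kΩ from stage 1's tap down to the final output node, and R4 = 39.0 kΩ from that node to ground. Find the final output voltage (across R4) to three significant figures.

Stage 2 presents R3+R4 = 47.64 kΩ as a load on stage 1's tap.
Stage 1's lower leg becomes R2‖(R3+R4) = 3.390 kΩ, so V_mid = 28.6 × 3.390/6.820 = 14.22 V.
Stage 2 is itself unloaded: V_out = V_mid × R4/(R3+R4) = 14.22 × 39.0/47.64 = 11.6 V.

V_out ≈ 11.6 V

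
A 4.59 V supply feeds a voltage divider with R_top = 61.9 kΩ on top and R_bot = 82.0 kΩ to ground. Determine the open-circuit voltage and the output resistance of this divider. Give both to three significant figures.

V_th is the open-circuit tap voltage: 4.59 × 82.0/(61.9 + 82.0) = 2.62 V.
With the supply zeroed, R_top and R_bot appear in parallel from the tap: R_th = R_top‖R_bot = (61.9 × 82.0)/143.9 = 35.3 kΩ.

V_th = 2.62 V, R_th = 35.3 kΩ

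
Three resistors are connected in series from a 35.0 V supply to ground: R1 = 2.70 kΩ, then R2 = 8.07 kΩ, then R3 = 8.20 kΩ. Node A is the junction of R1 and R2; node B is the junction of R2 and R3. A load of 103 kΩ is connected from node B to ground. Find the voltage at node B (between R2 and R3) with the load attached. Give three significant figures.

V ≈ 14.5 V

At node B, R3 is in parallel with the load: R3‖R_L = 7.595 kΩ.
Below node A the resistance is R2 + (R3‖R_L) = 15.67 kΩ, so V_A = 35.0 × 15.67/18.37 = 29.85 V.
Then V_B = V_A × (R3‖R_L)/(R2 + R3‖R_L) = 29.85 × 7.595/15.67 = 14.5 V.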